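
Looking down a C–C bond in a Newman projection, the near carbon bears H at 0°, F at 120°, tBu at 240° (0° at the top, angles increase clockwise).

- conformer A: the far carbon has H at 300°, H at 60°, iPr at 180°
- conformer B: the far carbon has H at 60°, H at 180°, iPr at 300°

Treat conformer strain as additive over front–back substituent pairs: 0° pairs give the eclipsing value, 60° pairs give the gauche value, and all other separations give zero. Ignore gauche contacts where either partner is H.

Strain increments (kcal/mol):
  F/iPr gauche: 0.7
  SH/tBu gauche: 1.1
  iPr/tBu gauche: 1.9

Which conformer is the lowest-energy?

A (staggered): F(120°)/iPr(180°) gauche 0.7; tBu(240°)/iPr(180°) gauche 1.9 → 2.6 kcal/mol.
B (staggered): tBu(240°)/iPr(300°) gauche 1.9 → 1.9 kcal/mol.
B has the lowest total (1.9 kcal/mol).

B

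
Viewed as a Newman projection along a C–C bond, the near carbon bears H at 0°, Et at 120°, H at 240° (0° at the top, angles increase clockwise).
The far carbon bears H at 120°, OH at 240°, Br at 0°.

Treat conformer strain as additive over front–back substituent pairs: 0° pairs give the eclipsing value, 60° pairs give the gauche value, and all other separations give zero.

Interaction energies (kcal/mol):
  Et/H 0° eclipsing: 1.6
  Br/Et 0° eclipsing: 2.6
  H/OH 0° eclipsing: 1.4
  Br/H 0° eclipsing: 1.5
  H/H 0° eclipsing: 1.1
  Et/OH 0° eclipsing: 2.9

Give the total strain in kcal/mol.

4.5 kcal/mol

This conformer (eclipsed): H(0°)/Br(0°) eclipsed 1.5; Et(120°)/H(120°) eclipsed 1.6; H(240°)/OH(240°) eclipsed 1.4 → 4.5 kcal/mol.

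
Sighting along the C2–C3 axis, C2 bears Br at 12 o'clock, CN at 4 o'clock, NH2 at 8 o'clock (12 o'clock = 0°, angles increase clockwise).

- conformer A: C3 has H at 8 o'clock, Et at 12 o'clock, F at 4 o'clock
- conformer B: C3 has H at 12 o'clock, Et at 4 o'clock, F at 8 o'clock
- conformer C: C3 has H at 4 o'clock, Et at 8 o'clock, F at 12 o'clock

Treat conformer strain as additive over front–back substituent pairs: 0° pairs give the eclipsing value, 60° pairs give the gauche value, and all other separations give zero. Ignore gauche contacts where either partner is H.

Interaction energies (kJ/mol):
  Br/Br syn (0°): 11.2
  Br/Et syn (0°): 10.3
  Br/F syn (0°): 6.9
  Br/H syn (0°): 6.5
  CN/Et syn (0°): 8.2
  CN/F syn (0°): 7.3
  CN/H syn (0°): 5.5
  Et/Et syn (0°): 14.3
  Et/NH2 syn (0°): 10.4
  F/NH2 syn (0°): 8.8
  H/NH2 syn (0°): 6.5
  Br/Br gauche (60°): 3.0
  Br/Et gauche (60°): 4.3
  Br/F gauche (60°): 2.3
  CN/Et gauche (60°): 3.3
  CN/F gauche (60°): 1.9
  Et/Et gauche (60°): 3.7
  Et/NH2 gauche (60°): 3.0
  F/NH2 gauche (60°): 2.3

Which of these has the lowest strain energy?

C

A (eclipsed): Br(0°)/Et(0°) eclipsed 10.3; CN(120°)/F(120°) eclipsed 7.3; NH2(240°)/H(240°) eclipsed 6.5 → 24.1 kJ/mol.
B (eclipsed): Br(0°)/H(0°) eclipsed 6.5; CN(120°)/Et(120°) eclipsed 8.2; NH2(240°)/F(240°) eclipsed 8.8 → 23.5 kJ/mol.
C (eclipsed): Br(0°)/F(0°) eclipsed 6.9; CN(120°)/H(120°) eclipsed 5.5; NH2(240°)/Et(240°) eclipsed 10.4 → 22.8 kJ/mol.
C has the lowest total (22.8 kJ/mol).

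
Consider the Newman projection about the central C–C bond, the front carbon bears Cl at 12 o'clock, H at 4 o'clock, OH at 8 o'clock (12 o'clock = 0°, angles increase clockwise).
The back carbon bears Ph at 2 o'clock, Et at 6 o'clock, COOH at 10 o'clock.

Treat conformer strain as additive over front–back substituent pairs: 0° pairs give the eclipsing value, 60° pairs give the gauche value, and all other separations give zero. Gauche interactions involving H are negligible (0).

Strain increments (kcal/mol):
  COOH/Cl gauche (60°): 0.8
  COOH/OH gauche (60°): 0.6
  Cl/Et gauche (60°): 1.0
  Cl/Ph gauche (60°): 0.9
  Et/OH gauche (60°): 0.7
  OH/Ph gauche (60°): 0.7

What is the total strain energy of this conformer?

3.0 kcal/mol

This conformer (staggered): Cl(0°)/Ph(60°) gauche 0.9; Cl(0°)/COOH(300°) gauche 0.8; OH(240°)/Et(180°) gauche 0.7; OH(240°)/COOH(300°) gauche 0.6 → 3.0 kcal/mol.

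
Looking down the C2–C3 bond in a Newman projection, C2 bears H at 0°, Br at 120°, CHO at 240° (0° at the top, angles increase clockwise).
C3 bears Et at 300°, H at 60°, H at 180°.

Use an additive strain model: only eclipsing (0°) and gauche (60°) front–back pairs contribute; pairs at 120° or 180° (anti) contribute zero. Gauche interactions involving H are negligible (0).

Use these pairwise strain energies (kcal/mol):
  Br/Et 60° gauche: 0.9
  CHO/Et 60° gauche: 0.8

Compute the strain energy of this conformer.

This conformer is staggered. CHO at 240° is gauche with Et at 300° (0.8). Total 0.8 kcal/mol.

0.8 kcal/mol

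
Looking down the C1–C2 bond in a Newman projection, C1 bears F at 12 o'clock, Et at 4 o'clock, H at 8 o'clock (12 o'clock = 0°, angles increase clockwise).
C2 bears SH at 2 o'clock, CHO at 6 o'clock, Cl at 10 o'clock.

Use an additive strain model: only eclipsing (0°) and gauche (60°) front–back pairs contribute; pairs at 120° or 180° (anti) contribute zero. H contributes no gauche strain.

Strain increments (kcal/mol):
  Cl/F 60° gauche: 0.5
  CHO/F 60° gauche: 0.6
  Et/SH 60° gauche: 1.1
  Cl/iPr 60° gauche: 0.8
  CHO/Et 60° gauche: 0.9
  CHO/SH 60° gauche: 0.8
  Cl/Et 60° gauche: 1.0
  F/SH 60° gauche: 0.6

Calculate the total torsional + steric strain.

This conformer (staggered): F(0°)/SH(60°) gauche 0.6; F(0°)/Cl(300°) gauche 0.5; Et(120°)/SH(60°) gauche 1.1; Et(120°)/CHO(180°) gauche 0.9 → 3.1 kcal/mol.

3.1 kcal/mol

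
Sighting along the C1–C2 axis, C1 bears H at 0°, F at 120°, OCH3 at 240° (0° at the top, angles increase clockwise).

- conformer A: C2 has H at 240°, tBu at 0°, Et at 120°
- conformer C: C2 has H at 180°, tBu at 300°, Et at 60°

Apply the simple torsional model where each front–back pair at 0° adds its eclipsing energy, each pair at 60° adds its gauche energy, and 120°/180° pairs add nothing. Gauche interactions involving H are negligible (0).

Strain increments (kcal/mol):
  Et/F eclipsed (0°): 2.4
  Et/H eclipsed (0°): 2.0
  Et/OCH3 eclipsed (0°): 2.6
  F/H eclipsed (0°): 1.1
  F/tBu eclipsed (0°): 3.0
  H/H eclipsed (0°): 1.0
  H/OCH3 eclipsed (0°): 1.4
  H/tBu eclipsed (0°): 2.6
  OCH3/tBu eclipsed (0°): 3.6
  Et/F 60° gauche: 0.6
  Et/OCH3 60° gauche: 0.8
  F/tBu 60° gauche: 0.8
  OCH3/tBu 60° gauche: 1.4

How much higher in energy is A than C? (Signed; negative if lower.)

+4.4 kcal/mol

A is eclipsed. H at 0° is eclipsed with tBu at 0° (2.6); F at 120° is eclipsed with Et at 120° (2.4); OCH3 at 240° is eclipsed with H at 240° (1.4). Total 6.4 kcal/mol.
C is staggered. F at 120° is gauche with Et at 60° (0.6); OCH3 at 240° is gauche with tBu at 300° (1.4). Total 2.0 kcal/mol.
E(A) − E(C) = 6.4 − 2.0 = +4.4 kcal/mol.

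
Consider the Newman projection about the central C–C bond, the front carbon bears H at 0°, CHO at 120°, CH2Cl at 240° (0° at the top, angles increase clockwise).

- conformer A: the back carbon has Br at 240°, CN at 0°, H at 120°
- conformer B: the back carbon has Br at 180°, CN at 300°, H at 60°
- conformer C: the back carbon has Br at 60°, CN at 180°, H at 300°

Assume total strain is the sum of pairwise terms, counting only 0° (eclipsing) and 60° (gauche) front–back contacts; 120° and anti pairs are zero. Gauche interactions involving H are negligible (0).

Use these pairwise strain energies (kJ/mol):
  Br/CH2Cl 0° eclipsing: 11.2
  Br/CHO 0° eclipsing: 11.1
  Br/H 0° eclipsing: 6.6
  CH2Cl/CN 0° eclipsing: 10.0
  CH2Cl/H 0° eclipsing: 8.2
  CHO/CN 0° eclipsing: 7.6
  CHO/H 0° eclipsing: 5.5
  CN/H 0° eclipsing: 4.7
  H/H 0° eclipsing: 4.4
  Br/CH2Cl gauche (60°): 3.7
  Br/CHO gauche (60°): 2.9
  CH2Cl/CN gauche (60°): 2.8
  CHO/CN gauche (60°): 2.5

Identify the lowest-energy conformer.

A is eclipsed. H at 0° is eclipsed with CN at 0° (4.7); CHO at 120° is eclipsed with H at 120° (5.5); CH2Cl at 240° is eclipsed with Br at 240° (11.2). Total 21.4 kJ/mol.
B is staggered. CHO at 120° is gauche with Br at 180° (2.9); CH2Cl at 240° is gauche with Br at 180° (3.7); CH2Cl at 240° is gauche with CN at 300° (2.8). Total 9.4 kJ/mol.
C is staggered. CHO at 120° is gauche with Br at 60° (2.9); CHO at 120° is gauche with CN at 180° (2.5); CH2Cl at 240° is gauche with CN at 180° (2.8). Total 8.2 kJ/mol.
C has the lowest total (8.2 kJ/mol).

C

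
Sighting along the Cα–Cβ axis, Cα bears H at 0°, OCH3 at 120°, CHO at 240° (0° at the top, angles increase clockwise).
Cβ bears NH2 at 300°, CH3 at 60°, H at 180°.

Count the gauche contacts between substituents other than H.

Non-H gauche pairs: OCH3(120°)/CH3(60°); CHO(240°)/NH2(300°) — 2 interactions.

2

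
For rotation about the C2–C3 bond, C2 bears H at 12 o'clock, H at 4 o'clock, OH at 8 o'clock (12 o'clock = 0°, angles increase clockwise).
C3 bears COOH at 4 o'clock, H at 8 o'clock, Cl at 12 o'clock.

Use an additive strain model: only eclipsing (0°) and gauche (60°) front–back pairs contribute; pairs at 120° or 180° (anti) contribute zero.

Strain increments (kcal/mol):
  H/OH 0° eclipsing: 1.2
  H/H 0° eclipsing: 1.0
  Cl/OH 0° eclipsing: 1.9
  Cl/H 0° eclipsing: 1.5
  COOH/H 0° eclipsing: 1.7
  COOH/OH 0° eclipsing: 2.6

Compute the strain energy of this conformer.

4.4 kcal/mol

This conformer is eclipsed. H at 0° is eclipsed with Cl at 0° (1.5); H at 120° is eclipsed with COOH at 120° (1.7); OH at 240° is eclipsed with H at 240° (1.2). Total 4.4 kcal/mol.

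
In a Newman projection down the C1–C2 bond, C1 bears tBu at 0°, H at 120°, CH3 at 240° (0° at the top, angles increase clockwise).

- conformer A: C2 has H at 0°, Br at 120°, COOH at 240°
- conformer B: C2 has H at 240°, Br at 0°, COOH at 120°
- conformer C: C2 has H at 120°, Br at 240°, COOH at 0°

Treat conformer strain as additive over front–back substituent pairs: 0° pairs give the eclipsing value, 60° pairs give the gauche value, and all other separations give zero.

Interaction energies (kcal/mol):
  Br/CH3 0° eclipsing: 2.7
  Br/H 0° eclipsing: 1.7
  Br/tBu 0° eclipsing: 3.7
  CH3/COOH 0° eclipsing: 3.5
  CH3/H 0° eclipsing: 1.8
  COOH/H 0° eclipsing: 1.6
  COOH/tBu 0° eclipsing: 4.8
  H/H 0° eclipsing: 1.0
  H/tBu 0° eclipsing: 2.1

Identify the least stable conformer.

A (eclipsed): tBu–H eclipsed, H–Br eclipsed, CH3–COOH eclipsed; 2.1 + 1.7 + 3.5 = 7.3 kcal/mol.
B (eclipsed): tBu–Br eclipsed, H–COOH eclipsed, CH3–H eclipsed; 3.7 + 1.6 + 1.8 = 7.1 kcal/mol.
C (eclipsed): tBu–COOH eclipsed, H–H eclipsed, CH3–Br eclipsed; 4.8 + 1.0 + 2.7 = 8.5 kcal/mol.
C has the highest total (8.5 kcal/mol).

C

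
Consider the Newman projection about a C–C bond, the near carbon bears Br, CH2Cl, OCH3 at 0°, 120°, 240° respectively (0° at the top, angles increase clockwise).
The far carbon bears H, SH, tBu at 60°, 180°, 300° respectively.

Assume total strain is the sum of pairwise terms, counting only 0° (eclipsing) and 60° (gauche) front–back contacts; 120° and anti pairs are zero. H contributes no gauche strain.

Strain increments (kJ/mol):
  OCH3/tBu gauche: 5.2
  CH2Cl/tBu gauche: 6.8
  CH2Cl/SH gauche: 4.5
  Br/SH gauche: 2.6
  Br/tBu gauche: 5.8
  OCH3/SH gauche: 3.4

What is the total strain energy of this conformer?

This conformer (staggered): Br(0°)/tBu(300°) gauche 5.8; CH2Cl(120°)/SH(180°) gauche 4.5; OCH3(240°)/SH(180°) gauche 3.4; OCH3(240°)/tBu(300°) gauche 5.2 → 18.9 kJ/mol.

18.9 kJ/mol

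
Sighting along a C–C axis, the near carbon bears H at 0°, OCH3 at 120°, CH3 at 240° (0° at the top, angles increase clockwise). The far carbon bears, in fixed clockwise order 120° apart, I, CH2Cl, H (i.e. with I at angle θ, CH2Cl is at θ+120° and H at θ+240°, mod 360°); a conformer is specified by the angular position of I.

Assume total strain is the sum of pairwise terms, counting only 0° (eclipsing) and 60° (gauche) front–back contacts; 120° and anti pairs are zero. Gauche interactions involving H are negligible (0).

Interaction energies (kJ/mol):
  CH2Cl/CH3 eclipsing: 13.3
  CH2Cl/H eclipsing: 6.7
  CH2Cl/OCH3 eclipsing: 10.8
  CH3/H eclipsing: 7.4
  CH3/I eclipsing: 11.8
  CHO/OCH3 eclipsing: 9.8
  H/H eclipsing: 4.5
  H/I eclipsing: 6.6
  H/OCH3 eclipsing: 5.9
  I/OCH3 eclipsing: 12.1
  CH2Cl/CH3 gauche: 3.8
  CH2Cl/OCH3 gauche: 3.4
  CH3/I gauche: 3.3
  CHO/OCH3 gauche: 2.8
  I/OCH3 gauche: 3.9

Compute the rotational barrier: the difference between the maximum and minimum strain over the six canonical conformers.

I at 0° (eclipsed): H(0°)/I(0°) eclipsed 6.6; OCH3(120°)/CH2Cl(120°) eclipsed 10.8; CH3(240°)/H(240°) eclipsed 7.4 → 24.8 kJ/mol.
I at 60° (staggered): OCH3(120°)/I(60°) gauche 3.9; OCH3(120°)/CH2Cl(180°) gauche 3.4; CH3(240°)/CH2Cl(180°) gauche 3.8 → 11.1 kJ/mol.
I at 120° (eclipsed): H(0°)/H(0°) eclipsed 4.5; OCH3(120°)/I(120°) eclipsed 12.1; CH3(240°)/CH2Cl(240°) eclipsed 13.3 → 29.9 kJ/mol.
I at 180° (staggered): OCH3(120°)/I(180°) gauche 3.9; CH3(240°)/I(180°) gauche 3.3; CH3(240°)/CH2Cl(300°) gauche 3.8 → 11.0 kJ/mol.
I at 240° (eclipsed): H(0°)/CH2Cl(0°) eclipsed 6.7; OCH3(120°)/H(120°) eclipsed 5.9; CH3(240°)/I(240°) eclipsed 11.8 → 24.4 kJ/mol.
I at 300° (staggered): OCH3(120°)/CH2Cl(60°) gauche 3.4; CH3(240°)/I(300°) gauche 3.3 → 6.7 kJ/mol.
Max at 120° (29.9 kJ/mol), min at 300° (6.7 kJ/mol); barrier = 23.2 kJ/mol.

23.2 kJ/mol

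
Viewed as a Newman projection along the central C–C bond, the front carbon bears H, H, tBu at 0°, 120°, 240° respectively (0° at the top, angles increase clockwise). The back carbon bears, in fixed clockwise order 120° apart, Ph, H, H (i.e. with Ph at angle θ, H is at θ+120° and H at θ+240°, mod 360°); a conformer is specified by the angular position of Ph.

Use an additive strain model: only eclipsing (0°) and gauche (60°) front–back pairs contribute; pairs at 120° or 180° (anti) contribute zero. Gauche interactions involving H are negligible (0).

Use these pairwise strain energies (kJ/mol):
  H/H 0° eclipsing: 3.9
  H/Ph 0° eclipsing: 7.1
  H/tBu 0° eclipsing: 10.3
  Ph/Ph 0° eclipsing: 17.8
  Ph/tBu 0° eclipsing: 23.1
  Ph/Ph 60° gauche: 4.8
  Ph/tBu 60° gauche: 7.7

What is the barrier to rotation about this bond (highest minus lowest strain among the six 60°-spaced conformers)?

30.9 kJ/mol

Ph at 0° (eclipsed): H(0°)/Ph(0°) eclipsed 7.1; H(120°)/H(120°) eclipsed 3.9; tBu(240°)/H(240°) eclipsed 10.3 → 21.3 kJ/mol.
Ph at 60° (staggered): no non-H gauche contacts → 0.0 kJ/mol.
Ph at 120° (eclipsed): H(0°)/H(0°) eclipsed 3.9; H(120°)/Ph(120°) eclipsed 7.1; tBu(240°)/H(240°) eclipsed 10.3 → 21.3 kJ/mol.
Ph at 180° (staggered): tBu(240°)/Ph(180°) gauche 7.7 → 7.7 kJ/mol.
Ph at 240° (eclipsed): H(0°)/H(0°) eclipsed 3.9; H(120°)/H(120°) eclipsed 3.9; tBu(240°)/Ph(240°) eclipsed 23.1 → 30.9 kJ/mol.
Ph at 300° (staggered): tBu(240°)/Ph(300°) gauche 7.7 → 7.7 kJ/mol.
Max at 240° (30.9 kJ/mol), min at 60° (0.0 kJ/mol); barrier = 30.9 kJ/mol.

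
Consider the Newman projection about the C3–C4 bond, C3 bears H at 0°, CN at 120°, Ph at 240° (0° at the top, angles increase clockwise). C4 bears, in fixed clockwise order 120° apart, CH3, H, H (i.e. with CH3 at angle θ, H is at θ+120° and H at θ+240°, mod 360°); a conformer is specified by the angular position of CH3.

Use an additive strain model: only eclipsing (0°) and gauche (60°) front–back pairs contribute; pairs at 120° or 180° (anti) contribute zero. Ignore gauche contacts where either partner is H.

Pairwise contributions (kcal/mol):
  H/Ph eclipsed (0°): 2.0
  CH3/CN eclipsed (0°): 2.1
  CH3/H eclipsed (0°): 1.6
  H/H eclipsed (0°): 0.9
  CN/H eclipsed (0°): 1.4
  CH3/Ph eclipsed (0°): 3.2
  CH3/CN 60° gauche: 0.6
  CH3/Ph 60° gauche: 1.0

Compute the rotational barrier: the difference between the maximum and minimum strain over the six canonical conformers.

4.9 kcal/mol

CH3 at 0° (eclipsed): H(0°)/CH3(0°) eclipsed 1.6; CN(120°)/H(120°) eclipsed 1.4; Ph(240°)/H(240°) eclipsed 2.0 → 5.0 kcal/mol.
CH3 at 60° (staggered): CN(120°)/CH3(60°) gauche 0.6 → 0.6 kcal/mol.
CH3 at 120° (eclipsed): H(0°)/H(0°) eclipsed 0.9; CN(120°)/CH3(120°) eclipsed 2.1; Ph(240°)/H(240°) eclipsed 2.0 → 5.0 kcal/mol.
CH3 at 180° (staggered): CN(120°)/CH3(180°) gauche 0.6; Ph(240°)/CH3(180°) gauche 1.0 → 1.6 kcal/mol.
CH3 at 240° (eclipsed): H(0°)/H(0°) eclipsed 0.9; CN(120°)/H(120°) eclipsed 1.4; Ph(240°)/CH3(240°) eclipsed 3.2 → 5.5 kcal/mol.
CH3 at 300° (staggered): Ph(240°)/CH3(300°) gauche 1.0 → 1.0 kcal/mol.
Max at 240° (5.5 kcal/mol), min at 60° (0.6 kcal/mol); barrier = 4.9 kcal/mol.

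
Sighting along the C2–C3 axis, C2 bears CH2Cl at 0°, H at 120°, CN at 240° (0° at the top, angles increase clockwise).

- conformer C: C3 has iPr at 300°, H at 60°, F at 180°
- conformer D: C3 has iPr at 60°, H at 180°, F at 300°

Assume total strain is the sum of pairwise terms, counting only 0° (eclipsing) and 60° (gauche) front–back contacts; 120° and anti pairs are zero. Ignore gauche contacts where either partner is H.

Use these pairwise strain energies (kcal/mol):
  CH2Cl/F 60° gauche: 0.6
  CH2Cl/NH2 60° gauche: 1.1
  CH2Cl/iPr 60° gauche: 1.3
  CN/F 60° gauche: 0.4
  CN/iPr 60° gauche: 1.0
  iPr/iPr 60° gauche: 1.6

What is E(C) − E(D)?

+0.4 kcal/mol

C is staggered. CH2Cl at 0° is gauche with iPr at 300° (1.3); CN at 240° is gauche with iPr at 300° (1.0); CN at 240° is gauche with F at 180° (0.4). Total 2.7 kcal/mol.
D is staggered. CH2Cl at 0° is gauche with iPr at 60° (1.3); CH2Cl at 0° is gauche with F at 300° (0.6); CN at 240° is gauche with F at 300° (0.4). Total 2.3 kcal/mol.
E(C) − E(D) = 2.7 − 2.3 = +0.4 kcal/mol.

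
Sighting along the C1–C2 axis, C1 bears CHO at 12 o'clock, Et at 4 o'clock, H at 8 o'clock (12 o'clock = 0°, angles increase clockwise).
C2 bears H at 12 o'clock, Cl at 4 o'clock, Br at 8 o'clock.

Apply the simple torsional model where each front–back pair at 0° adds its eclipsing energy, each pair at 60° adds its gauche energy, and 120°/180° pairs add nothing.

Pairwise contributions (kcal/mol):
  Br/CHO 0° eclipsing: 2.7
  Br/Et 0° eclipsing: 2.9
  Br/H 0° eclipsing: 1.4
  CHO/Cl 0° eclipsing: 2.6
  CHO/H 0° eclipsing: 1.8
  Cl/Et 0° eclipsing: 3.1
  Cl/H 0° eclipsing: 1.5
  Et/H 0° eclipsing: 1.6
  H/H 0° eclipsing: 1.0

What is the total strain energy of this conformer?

6.3 kcal/mol

This conformer (eclipsed): CHO–H eclipsed, Et–Cl eclipsed, H–Br eclipsed; 1.8 + 3.1 + 1.4 = 6.3 kcal/mol.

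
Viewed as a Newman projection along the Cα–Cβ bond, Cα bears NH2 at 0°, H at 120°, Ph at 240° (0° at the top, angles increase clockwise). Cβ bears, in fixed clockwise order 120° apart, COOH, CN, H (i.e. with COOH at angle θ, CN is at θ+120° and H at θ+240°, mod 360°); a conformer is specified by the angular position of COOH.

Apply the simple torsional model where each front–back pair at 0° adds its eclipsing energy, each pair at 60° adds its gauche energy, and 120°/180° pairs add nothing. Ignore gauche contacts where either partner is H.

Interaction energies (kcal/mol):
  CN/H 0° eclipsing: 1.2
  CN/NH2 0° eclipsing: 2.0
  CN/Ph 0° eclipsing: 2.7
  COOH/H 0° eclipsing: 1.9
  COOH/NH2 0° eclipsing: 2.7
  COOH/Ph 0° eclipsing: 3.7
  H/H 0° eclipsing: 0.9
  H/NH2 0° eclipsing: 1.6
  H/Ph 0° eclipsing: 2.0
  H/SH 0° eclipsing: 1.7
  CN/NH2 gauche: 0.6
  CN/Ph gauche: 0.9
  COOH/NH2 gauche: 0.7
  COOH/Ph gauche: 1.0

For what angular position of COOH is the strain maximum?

240°

COOH at 0° (eclipsed): NH2(0°)/COOH(0°) eclipsed 2.7; H(120°)/CN(120°) eclipsed 1.2; Ph(240°)/H(240°) eclipsed 2.0 → 5.9 kcal/mol.
COOH at 60° (staggered): NH2(0°)/COOH(60°) gauche 0.7; Ph(240°)/CN(180°) gauche 0.9 → 1.6 kcal/mol.
COOH at 120° (eclipsed): NH2(0°)/H(0°) eclipsed 1.6; H(120°)/COOH(120°) eclipsed 1.9; Ph(240°)/CN(240°) eclipsed 2.7 → 6.2 kcal/mol.
COOH at 180° (staggered): NH2(0°)/CN(300°) gauche 0.6; Ph(240°)/COOH(180°) gauche 1.0; Ph(240°)/CN(300°) gauche 0.9 → 2.5 kcal/mol.
COOH at 240° (eclipsed): NH2(0°)/CN(0°) eclipsed 2.0; H(120°)/H(120°) eclipsed 0.9; Ph(240°)/COOH(240°) eclipsed 3.7 → 6.6 kcal/mol.
COOH at 300° (staggered): NH2(0°)/COOH(300°) gauche 0.7; NH2(0°)/CN(60°) gauche 0.6; Ph(240°)/COOH(300°) gauche 1.0 → 2.3 kcal/mol.
The maximum (6.6 kcal/mol) occurs with COOH at 240°.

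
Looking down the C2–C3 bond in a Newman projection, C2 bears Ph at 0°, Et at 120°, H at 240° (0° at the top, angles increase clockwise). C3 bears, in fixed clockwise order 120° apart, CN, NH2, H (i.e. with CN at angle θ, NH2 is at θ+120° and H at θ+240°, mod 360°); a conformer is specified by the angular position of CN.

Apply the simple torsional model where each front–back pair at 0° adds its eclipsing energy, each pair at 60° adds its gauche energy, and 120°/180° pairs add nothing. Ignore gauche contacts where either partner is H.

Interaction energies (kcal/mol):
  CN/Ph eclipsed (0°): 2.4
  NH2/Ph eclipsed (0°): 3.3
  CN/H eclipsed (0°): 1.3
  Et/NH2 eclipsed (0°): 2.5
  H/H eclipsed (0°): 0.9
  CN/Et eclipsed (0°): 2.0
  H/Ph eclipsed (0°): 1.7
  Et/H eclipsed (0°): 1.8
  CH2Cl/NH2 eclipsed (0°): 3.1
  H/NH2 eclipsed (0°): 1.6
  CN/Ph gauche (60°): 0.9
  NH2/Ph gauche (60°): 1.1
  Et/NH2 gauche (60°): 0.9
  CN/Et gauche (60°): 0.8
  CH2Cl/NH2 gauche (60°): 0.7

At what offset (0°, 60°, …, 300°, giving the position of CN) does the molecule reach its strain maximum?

240°

CN at 0° is eclipsed. Ph at 0° is eclipsed with CN at 0° (2.4); Et at 120° is eclipsed with NH2 at 120° (2.5); H at 240° is eclipsed with H at 240° (0.9). Total 5.8 kcal/mol.
CN at 60° is staggered. Ph at 0° is gauche with CN at 60° (0.9); Et at 120° is gauche with CN at 60° (0.8); Et at 120° is gauche with NH2 at 180° (0.9). Total 2.6 kcal/mol.
CN at 120° is eclipsed. Ph at 0° is eclipsed with H at 0° (1.7); Et at 120° is eclipsed with CN at 120° (2.0); H at 240° is eclipsed with NH2 at 240° (1.6). Total 5.3 kcal/mol.
CN at 180° is staggered. Ph at 0° is gauche with NH2 at 300° (1.1); Et at 120° is gauche with CN at 180° (0.8). Total 1.9 kcal/mol.
CN at 240° is eclipsed. Ph at 0° is eclipsed with NH2 at 0° (3.3); Et at 120° is eclipsed with H at 120° (1.8); H at 240° is eclipsed with CN at 240° (1.3). Total 6.4 kcal/mol.
CN at 300° is staggered. Ph at 0° is gauche with CN at 300° (0.9); Ph at 0° is gauche with NH2 at 60° (1.1); Et at 120° is gauche with NH2 at 60° (0.9). Total 2.9 kcal/mol.
The maximum (6.4 kcal/mol) occurs with CN at 240°.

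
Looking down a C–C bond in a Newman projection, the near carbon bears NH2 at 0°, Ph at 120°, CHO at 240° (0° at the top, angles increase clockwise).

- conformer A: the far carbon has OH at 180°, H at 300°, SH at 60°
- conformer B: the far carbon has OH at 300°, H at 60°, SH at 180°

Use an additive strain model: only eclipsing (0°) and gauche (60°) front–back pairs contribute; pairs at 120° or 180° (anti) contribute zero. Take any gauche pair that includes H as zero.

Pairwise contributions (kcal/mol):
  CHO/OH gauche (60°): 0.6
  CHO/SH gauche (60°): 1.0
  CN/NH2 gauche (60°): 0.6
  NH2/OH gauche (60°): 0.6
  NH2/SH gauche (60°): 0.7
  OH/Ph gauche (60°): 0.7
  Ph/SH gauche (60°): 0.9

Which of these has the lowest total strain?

A (staggered): NH2(0°)/SH(60°) gauche 0.7; Ph(120°)/OH(180°) gauche 0.7; Ph(120°)/SH(60°) gauche 0.9; CHO(240°)/OH(180°) gauche 0.6 → 2.9 kcal/mol.
B (staggered): NH2(0°)/OH(300°) gauche 0.6; Ph(120°)/SH(180°) gauche 0.9; CHO(240°)/OH(300°) gauche 0.6; CHO(240°)/SH(180°) gauche 1.0 → 3.1 kcal/mol.
A has the lowest total (2.9 kcal/mol).

A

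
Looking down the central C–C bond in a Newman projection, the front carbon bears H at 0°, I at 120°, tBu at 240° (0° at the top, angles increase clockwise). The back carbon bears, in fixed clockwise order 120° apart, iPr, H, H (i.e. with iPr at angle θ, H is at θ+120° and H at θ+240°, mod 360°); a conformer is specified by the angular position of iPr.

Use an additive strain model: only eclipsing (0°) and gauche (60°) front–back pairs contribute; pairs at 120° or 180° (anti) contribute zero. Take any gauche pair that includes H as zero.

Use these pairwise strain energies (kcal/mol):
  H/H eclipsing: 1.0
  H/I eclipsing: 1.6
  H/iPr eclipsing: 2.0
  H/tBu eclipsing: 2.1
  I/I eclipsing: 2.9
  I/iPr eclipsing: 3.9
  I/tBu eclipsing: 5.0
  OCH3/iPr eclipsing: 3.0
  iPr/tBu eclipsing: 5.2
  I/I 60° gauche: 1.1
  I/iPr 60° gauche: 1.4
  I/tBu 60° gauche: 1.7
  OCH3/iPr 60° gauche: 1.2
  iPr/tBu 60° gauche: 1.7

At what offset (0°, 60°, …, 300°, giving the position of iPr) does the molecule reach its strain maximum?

240°

iPr at 0° (eclipsed): H–iPr eclipsed, I–H eclipsed, tBu–H eclipsed; 2.0 + 1.6 + 2.1 = 5.7 kcal/mol.
iPr at 60° (staggered): I–iPr gauche; 1.4 = 1.4 kcal/mol.
iPr at 120° (eclipsed): H–H eclipsed, I–iPr eclipsed, tBu–H eclipsed; 1.0 + 3.9 + 2.1 = 7.0 kcal/mol.
iPr at 180° (staggered): I–iPr gauche, tBu–iPr gauche; 1.4 + 1.7 = 3.1 kcal/mol.
iPr at 240° (eclipsed): H–H eclipsed, I–H eclipsed, tBu–iPr eclipsed; 1.0 + 1.6 + 5.2 = 7.8 kcal/mol.
iPr at 300° (staggered): tBu–iPr gauche; 1.7 = 1.7 kcal/mol.
The maximum (7.8 kcal/mol) occurs with iPr at 240°.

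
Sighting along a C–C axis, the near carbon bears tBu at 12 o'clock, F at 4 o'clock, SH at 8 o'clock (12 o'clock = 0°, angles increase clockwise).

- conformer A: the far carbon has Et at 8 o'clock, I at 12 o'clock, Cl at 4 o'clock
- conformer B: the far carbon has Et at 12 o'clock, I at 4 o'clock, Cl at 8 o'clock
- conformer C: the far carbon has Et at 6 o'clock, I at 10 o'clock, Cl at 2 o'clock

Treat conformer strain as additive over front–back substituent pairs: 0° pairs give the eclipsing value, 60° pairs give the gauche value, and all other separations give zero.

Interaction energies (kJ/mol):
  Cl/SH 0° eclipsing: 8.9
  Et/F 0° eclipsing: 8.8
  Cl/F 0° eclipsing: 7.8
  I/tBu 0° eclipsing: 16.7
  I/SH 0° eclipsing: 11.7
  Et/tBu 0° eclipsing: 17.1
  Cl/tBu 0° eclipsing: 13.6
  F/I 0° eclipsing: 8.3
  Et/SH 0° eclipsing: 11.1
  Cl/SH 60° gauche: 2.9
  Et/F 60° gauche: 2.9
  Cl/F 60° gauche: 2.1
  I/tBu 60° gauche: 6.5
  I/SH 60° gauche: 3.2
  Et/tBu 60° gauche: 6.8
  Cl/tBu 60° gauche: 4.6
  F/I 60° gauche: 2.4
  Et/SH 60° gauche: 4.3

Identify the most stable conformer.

C

A is eclipsed. tBu at 0° is eclipsed with I at 0° (16.7); F at 120° is eclipsed with Cl at 120° (7.8); SH at 240° is eclipsed with Et at 240° (11.1). Total 35.6 kJ/mol.
B is eclipsed. tBu at 0° is eclipsed with Et at 0° (17.1); F at 120° is eclipsed with I at 120° (8.3); SH at 240° is eclipsed with Cl at 240° (8.9). Total 34.3 kJ/mol.
C is staggered. tBu at 0° is gauche with I at 300° (6.5); tBu at 0° is gauche with Cl at 60° (4.6); F at 120° is gauche with Et at 180° (2.9); F at 120° is gauche with Cl at 60° (2.1); SH at 240° is gauche with Et at 180° (4.3); SH at 240° is gauche with I at 300° (3.2). Total 23.6 kJ/mol.
C has the lowest total (23.6 kJ/mol).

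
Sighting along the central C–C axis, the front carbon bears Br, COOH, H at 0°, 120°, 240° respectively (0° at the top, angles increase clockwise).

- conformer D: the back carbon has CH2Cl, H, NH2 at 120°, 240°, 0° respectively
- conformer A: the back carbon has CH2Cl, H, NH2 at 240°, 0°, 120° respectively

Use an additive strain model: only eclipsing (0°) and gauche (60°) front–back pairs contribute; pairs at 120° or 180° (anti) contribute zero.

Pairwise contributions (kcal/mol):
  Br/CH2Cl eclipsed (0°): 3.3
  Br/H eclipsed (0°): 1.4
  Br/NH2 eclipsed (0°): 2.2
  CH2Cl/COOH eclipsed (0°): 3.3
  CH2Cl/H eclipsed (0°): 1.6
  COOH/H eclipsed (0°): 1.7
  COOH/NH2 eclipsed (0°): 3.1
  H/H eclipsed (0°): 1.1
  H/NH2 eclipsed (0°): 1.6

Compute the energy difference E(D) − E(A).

D (eclipsed): Br–NH2 eclipsed, COOH–CH2Cl eclipsed, H–H eclipsed; 2.2 + 3.3 + 1.1 = 6.6 kcal/mol.
A (eclipsed): Br–H eclipsed, COOH–NH2 eclipsed, H–CH2Cl eclipsed; 1.4 + 3.1 + 1.6 = 6.1 kcal/mol.
E(D) − E(A) = 6.6 − 6.1 = +0.5 kcal/mol.

+0.5 kcal/mol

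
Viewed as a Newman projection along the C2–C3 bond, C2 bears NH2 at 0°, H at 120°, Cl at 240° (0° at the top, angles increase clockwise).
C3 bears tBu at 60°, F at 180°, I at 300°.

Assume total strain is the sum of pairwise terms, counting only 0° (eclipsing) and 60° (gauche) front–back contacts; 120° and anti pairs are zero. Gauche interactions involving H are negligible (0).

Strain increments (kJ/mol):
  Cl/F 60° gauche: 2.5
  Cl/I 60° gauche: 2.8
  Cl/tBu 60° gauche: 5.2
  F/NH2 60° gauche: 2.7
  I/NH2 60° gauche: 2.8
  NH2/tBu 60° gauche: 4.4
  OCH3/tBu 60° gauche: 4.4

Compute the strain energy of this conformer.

This conformer is staggered. NH2 at 0° is gauche with tBu at 60° (4.4); NH2 at 0° is gauche with I at 300° (2.8); Cl at 240° is gauche with F at 180° (2.5); Cl at 240° is gauche with I at 300° (2.8). Total 12.5 kJ/mol.

12.5 kJ/mol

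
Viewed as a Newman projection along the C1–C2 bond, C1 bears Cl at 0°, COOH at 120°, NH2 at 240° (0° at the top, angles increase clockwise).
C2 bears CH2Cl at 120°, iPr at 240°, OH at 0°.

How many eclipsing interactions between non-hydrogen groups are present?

Non-H eclipsing pairs: Cl(0°)/OH(0°); COOH(120°)/CH2Cl(120°); NH2(240°)/iPr(240°) — 3 interactions.

3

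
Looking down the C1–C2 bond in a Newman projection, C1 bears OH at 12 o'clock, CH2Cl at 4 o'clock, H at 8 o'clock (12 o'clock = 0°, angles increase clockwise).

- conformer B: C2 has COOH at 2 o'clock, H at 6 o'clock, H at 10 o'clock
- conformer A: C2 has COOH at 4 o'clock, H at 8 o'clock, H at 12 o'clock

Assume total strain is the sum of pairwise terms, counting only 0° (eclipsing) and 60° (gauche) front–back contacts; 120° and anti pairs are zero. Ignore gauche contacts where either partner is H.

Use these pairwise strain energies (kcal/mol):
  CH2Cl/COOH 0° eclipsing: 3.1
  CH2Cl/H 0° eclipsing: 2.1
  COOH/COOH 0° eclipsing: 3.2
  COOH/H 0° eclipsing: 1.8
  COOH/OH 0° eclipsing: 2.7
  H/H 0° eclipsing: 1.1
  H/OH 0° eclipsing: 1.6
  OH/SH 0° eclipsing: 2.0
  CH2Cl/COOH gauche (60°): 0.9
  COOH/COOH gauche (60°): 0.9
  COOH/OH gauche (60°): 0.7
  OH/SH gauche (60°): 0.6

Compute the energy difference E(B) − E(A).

B (staggered): OH–COOH gauche, CH2Cl–COOH gauche; 0.7 + 0.9 = 1.6 kcal/mol.
A (eclipsed): OH–H eclipsed, CH2Cl–COOH eclipsed, H–H eclipsed; 1.6 + 3.1 + 1.1 = 5.8 kcal/mol.
E(B) − E(A) = 1.6 − 5.8 = -4.2 kcal/mol.

-4.2 kcal/mol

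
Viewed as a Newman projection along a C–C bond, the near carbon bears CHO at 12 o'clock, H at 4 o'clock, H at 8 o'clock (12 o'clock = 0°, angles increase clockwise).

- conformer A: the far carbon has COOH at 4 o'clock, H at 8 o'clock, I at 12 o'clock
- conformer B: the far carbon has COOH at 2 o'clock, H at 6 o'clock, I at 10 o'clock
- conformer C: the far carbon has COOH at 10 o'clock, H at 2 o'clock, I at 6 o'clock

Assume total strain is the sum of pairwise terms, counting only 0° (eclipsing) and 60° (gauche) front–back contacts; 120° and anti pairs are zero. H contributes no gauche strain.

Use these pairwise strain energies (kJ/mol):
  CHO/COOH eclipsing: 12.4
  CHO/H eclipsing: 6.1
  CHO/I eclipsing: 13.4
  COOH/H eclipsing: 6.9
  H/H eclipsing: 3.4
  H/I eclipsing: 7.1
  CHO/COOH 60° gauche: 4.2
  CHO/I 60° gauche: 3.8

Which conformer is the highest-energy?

A (eclipsed): CHO(0°)/I(0°) eclipsed 13.4; H(120°)/COOH(120°) eclipsed 6.9; H(240°)/H(240°) eclipsed 3.4 → 23.7 kJ/mol.
B (staggered): CHO(0°)/COOH(60°) gauche 4.2; CHO(0°)/I(300°) gauche 3.8 → 8.0 kJ/mol.
C (staggered): CHO(0°)/COOH(300°) gauche 4.2 → 4.2 kJ/mol.
A has the highest total (23.7 kJ/mol).

A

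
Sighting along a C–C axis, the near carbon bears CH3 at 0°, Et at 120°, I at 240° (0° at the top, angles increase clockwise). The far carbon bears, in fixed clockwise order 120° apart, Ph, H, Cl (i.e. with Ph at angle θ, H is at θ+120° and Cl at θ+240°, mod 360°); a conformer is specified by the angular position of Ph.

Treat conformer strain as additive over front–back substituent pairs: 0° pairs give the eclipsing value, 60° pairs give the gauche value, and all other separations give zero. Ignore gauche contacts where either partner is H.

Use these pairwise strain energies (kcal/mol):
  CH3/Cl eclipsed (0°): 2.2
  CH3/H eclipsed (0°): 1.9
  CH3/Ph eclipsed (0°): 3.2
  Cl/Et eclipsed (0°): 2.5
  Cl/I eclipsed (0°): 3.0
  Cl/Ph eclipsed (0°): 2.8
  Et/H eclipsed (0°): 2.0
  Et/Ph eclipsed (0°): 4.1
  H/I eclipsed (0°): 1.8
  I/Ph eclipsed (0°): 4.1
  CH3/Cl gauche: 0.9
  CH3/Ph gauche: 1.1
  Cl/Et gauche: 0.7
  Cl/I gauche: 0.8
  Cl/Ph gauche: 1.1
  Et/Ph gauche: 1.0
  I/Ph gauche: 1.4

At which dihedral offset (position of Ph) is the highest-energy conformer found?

240°

Ph at 0° (eclipsed): CH3(0°)/Ph(0°) eclipsed 3.2; Et(120°)/H(120°) eclipsed 2.0; I(240°)/Cl(240°) eclipsed 3.0 → 8.2 kcal/mol.
Ph at 60° (staggered): CH3(0°)/Ph(60°) gauche 1.1; CH3(0°)/Cl(300°) gauche 0.9; Et(120°)/Ph(60°) gauche 1.0; I(240°)/Cl(300°) gauche 0.8 → 3.8 kcal/mol.
Ph at 120° (eclipsed): CH3(0°)/Cl(0°) eclipsed 2.2; Et(120°)/Ph(120°) eclipsed 4.1; I(240°)/H(240°) eclipsed 1.8 → 8.1 kcal/mol.
Ph at 180° (staggered): CH3(0°)/Cl(60°) gauche 0.9; Et(120°)/Ph(180°) gauche 1.0; Et(120°)/Cl(60°) gauche 0.7; I(240°)/Ph(180°) gauche 1.4 → 4.0 kcal/mol.
Ph at 240° (eclipsed): CH3(0°)/H(0°) eclipsed 1.9; Et(120°)/Cl(120°) eclipsed 2.5; I(240°)/Ph(240°) eclipsed 4.1 → 8.5 kcal/mol.
Ph at 300° (staggered): CH3(0°)/Ph(300°) gauche 1.1; Et(120°)/Cl(180°) gauche 0.7; I(240°)/Ph(300°) gauche 1.4; I(240°)/Cl(180°) gauche 0.8 → 4.0 kcal/mol.
The maximum (8.5 kcal/mol) occurs with Ph at 240°.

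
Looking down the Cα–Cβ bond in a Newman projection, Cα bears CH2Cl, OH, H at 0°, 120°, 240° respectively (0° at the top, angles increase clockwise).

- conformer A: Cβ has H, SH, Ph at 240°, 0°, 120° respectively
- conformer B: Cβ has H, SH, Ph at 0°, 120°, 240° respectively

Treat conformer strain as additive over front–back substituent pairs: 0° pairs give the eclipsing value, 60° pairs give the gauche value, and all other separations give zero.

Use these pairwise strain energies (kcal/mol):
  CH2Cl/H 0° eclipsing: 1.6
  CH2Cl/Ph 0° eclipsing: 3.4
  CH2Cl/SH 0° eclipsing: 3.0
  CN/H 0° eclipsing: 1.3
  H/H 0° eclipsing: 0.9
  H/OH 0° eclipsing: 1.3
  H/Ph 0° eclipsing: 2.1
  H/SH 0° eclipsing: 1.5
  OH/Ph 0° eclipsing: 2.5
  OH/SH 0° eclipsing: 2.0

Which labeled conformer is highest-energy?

A

A (eclipsed): CH2Cl–SH eclipsed, OH–Ph eclipsed, H–H eclipsed; 3.0 + 2.5 + 0.9 = 6.4 kcal/mol.
B (eclipsed): CH2Cl–H eclipsed, OH–SH eclipsed, H–Ph eclipsed; 1.6 + 2.0 + 2.1 = 5.7 kcal/mol.
A has the highest total (6.4 kcal/mol).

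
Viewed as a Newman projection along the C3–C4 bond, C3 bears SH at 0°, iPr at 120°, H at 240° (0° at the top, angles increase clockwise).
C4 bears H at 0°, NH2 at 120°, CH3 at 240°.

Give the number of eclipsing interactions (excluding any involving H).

Non-H eclipsing pairs: iPr(120°)/NH2(120°) — 1 interaction.

1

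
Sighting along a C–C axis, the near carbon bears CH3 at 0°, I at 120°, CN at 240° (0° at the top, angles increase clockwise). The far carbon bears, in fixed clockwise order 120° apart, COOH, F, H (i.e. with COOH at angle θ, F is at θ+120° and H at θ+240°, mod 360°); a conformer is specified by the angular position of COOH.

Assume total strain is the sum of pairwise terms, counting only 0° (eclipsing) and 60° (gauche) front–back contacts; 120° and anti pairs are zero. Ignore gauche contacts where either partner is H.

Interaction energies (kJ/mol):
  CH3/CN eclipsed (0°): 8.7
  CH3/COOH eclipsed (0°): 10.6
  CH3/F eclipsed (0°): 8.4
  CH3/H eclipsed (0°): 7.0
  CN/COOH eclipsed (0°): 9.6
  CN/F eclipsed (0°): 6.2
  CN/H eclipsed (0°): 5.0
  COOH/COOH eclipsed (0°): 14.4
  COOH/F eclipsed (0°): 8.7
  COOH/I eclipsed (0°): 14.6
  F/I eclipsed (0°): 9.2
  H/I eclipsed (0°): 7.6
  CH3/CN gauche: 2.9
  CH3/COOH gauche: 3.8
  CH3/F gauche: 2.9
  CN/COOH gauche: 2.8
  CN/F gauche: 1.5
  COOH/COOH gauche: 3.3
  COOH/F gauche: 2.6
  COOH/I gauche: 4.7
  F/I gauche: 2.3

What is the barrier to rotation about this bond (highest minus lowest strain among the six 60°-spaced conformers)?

16.0 kJ/mol

COOH at 0° (eclipsed): CH3(0°)/COOH(0°) eclipsed 10.6; I(120°)/F(120°) eclipsed 9.2; CN(240°)/H(240°) eclipsed 5.0 → 24.8 kJ/mol.
COOH at 60° (staggered): CH3(0°)/COOH(60°) gauche 3.8; I(120°)/COOH(60°) gauche 4.7; I(120°)/F(180°) gauche 2.3; CN(240°)/F(180°) gauche 1.5 → 12.3 kJ/mol.
COOH at 120° (eclipsed): CH3(0°)/H(0°) eclipsed 7.0; I(120°)/COOH(120°) eclipsed 14.6; CN(240°)/F(240°) eclipsed 6.2 → 27.8 kJ/mol.
COOH at 180° (staggered): CH3(0°)/F(300°) gauche 2.9; I(120°)/COOH(180°) gauche 4.7; CN(240°)/COOH(180°) gauche 2.8; CN(240°)/F(300°) gauche 1.5 → 11.9 kJ/mol.
COOH at 240° (eclipsed): CH3(0°)/F(0°) eclipsed 8.4; I(120°)/H(120°) eclipsed 7.6; CN(240°)/COOH(240°) eclipsed 9.6 → 25.6 kJ/mol.
COOH at 300° (staggered): CH3(0°)/COOH(300°) gauche 3.8; CH3(0°)/F(60°) gauche 2.9; I(120°)/F(60°) gauche 2.3; CN(240°)/COOH(300°) gauche 2.8 → 11.8 kJ/mol.
Max at 120° (27.8 kJ/mol), min at 300° (11.8 kJ/mol); barrier = 16.0 kJ/mol.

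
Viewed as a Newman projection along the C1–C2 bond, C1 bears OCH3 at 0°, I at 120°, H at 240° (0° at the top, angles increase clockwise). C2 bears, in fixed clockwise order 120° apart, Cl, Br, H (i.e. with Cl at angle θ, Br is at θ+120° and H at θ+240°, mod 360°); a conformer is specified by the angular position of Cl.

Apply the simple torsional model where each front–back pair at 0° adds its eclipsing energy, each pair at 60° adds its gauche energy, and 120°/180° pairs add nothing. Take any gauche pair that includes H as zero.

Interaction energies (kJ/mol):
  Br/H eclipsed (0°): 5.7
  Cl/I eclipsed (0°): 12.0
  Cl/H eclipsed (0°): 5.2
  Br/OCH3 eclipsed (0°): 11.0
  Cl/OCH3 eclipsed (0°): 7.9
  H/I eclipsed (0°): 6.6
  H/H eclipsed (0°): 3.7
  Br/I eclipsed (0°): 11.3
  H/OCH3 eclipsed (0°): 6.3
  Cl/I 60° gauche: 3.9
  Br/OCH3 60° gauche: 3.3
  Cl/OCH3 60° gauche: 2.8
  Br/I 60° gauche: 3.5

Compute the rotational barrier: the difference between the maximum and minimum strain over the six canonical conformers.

16.8 kJ/mol

Cl at 0° (eclipsed): OCH3(0°)/Cl(0°) eclipsed 7.9; I(120°)/Br(120°) eclipsed 11.3; H(240°)/H(240°) eclipsed 3.7 → 22.9 kJ/mol.
Cl at 60° (staggered): OCH3(0°)/Cl(60°) gauche 2.8; I(120°)/Cl(60°) gauche 3.9; I(120°)/Br(180°) gauche 3.5 → 10.2 kJ/mol.
Cl at 120° (eclipsed): OCH3(0°)/H(0°) eclipsed 6.3; I(120°)/Cl(120°) eclipsed 12.0; H(240°)/Br(240°) eclipsed 5.7 → 24.0 kJ/mol.
Cl at 180° (staggered): OCH3(0°)/Br(300°) gauche 3.3; I(120°)/Cl(180°) gauche 3.9 → 7.2 kJ/mol.
Cl at 240° (eclipsed): OCH3(0°)/Br(0°) eclipsed 11.0; I(120°)/H(120°) eclipsed 6.6; H(240°)/Cl(240°) eclipsed 5.2 → 22.8 kJ/mol.
Cl at 300° (staggered): OCH3(0°)/Cl(300°) gauche 2.8; OCH3(0°)/Br(60°) gauche 3.3; I(120°)/Br(60°) gauche 3.5 → 9.6 kJ/mol.
Max at 120° (24.0 kJ/mol), min at 180° (7.2 kJ/mol); barrier = 16.8 kJ/mol.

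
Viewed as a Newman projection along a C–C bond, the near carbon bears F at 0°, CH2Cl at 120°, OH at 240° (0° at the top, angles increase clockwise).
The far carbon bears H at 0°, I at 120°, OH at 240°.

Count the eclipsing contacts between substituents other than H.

2

Non-H eclipsing pairs: CH2Cl(120°)/I(120°); OH(240°)/OH(240°) — 2 interactions.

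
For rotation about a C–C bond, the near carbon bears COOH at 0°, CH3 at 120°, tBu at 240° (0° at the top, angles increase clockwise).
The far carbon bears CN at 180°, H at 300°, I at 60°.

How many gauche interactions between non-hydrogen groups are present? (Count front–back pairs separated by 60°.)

4

Non-H gauche pairs: COOH(0°)/I(60°); CH3(120°)/CN(180°); CH3(120°)/I(60°); tBu(240°)/CN(180°) — 4 interactions.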